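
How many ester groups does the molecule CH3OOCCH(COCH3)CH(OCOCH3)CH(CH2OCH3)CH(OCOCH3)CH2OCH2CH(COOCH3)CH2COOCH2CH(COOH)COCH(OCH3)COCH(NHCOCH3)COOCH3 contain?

Reading the structure from left to right:
  CH3OOC: CH3O–C(=O)–: carbonyl C bonded to C and to –OCH3 → ester (not ketone + ether).
  CH(COCH3): pendant –COCH3: carbonyl C bonded to two carbons → ketone.
  CH(OCOCH3): pendant –OC(=O)CH3: an acyloxy group → ester.
  CH(CH2OCH3): pendant –CH2OCH3: C–O–C linkage → ether.
  CH(OCOCH3): pendant –OC(=O)CH3: an acyloxy group → ester.
  CH2OCH2: C–O–C with sp³ carbons on both sides and no adjacent C=O → ether.
  CH(COOCH3): pendant –COOCH3: carbonyl C bonded to C and –OCH3 → ester.
  CH2COOCH2: –C(=O)–O–C with C on the carbonyl side → ester.
  CH(COOH): pendant –COOH: carbonyl C bonded to C and –OH → carboxylic acid.
  CO: –C(=O)– with carbon on both sides → ketone.
  CH(OCH3): pendant –OCH3: C–O–C with sp³ C, no adjacent C=O → ether.
  CO: –C(=O)– with carbon on both sides → ketone.
  CH(NHCOCH3): pendant –NHC(=O)CH3: N bonded to a carbonyl → amide (not amine).
  COOCH3: –C(=O)OCH3: carbonyl C bonded to C and to –OCH3 → ester (not ketone + ether).
Ester appears at: CH3OOC, CH(OCOCH3), CH(OCOCH3), CH(COOCH3), CH2COOCH2, COOCH3 → 6.

6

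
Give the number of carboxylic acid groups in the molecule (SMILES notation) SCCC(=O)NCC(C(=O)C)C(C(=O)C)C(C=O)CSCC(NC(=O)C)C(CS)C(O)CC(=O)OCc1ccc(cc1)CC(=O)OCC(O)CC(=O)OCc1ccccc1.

0

–SH on an sp³ carbon → thiol.
–C(=O)–N– linkage → amide (the N is not an amine).
pendant –COCH3: carbonyl C bonded to two carbons → ketone.
pendant –COCH3: carbonyl C bonded to two carbons → ketone.
pendant –CHO: carbonyl C bonded to C and H → aldehyde.
C–S–C linkage → sulfide (thioether).
pendant –NHC(=O)CH3: N bonded to a carbonyl → amide (not amine).
pendant –CH2SH → thiol.
–OH on an sp³ carbon → alcohol (secondary).
–C(=O)–O–C with C on the carbonyl side → ester.
para-disubstituted benzene ring → arene.
–C(=O)–O–C with C on the carbonyl side → ester.
–OH on an sp³ carbon → alcohol (secondary).
–C(=O)–O–C with C on the carbonyl side → ester.
–C6H5 phenyl ring → arene.
No segment is a carboxylic acid: CH2CONHCH2 is amide, not carboxylic acid; CH(CHO) is aldehyde, not carboxylic acid; CH(NHCOCH3) is amide, not carboxylic acid. → 0.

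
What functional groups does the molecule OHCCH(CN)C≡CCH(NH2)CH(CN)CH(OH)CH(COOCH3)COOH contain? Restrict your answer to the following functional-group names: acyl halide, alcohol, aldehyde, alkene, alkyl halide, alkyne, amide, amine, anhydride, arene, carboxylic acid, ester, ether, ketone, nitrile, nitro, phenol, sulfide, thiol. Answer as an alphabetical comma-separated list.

alcohol, aldehyde, alkyne, amine, carboxylic acid, ester, nitrile

terminal –CHO: carbonyl C bonded to H and C → aldehyde.
pendant –C≡N: nitrile.
C≡C triple bond → alkyne.
–NH2 on an sp³ carbon with no adjacent C=O → amine.
pendant –C≡N: nitrile.
–OH on an sp³ carbon → alcohol (secondary).
pendant –COOCH3: carbonyl C bonded to C and –OCH3 → ester.
–COOH: carbonyl C bonded to –OH and C → carboxylic acid (the –OH is not a separate alcohol).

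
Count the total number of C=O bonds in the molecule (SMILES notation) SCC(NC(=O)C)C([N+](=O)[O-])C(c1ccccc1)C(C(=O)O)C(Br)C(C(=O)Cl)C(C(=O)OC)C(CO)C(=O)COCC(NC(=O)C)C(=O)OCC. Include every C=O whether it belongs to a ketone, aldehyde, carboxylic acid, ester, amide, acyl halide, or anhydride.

CH(NHCOCH3): amide, 1 C=O (running total 1).
CH(COOH): carboxylic acid, 1 C=O (running total 2).
CH(COCl): acyl halide, 1 C=O (running total 3).
CH(COOCH3): ester, 1 C=O (running total 4).
CO: ketone, 1 C=O (running total 5).
CH(NHCOCH3): amide, 1 C=O (running total 6).
COOCH2CH3: ester, 1 C=O (running total 7).

7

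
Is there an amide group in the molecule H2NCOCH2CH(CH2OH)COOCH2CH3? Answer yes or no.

yes

–C(=O)NH2: carbonyl C bonded to C and to N → amide (the N is not a separate amine).
pendant –CH2OH on an sp³ backbone C → alcohol.
–C(=O)OCH2CH3: carbonyl C bonded to C and to –OEt → ester.
The H2NCO segment supplies the amide: –C(=O)NH2: carbonyl C bonded to C and to N → amide (the N is not a separate amine).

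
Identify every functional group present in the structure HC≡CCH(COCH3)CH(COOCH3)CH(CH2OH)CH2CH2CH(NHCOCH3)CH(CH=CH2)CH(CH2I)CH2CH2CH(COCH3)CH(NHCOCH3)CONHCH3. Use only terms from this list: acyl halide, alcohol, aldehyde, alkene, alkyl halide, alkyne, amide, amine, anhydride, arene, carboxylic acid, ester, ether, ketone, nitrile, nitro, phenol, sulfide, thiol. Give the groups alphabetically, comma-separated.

alcohol, alkene, alkyl halide, alkyne, amide, ester, ketone

Taking each segment in turn:
  HC≡C: C≡C triple bond → alkyne.
  CH(COCH3): pendant –COCH3: carbonyl C bonded to two carbons → ketone.
  CH(COOCH3): pendant –COOCH3: carbonyl C bonded to C and –OCH3 → ester.
  CH(CH2OH): pendant –CH2OH on an sp³ backbone C → alcohol.
  CH(NHCOCH3): pendant –NHC(=O)CH3: N bonded to a carbonyl → amide (not amine).
  CH(CH=CH2): pendant –CH=CH2: C=C double bond → alkene.
  CH(CH2I): pendant –CH2X: halogen on sp³ carbon → alkyl halide.
  CH(COCH3): pendant –COCH3: carbonyl C bonded to two carbons → ketone.
  CH(NHCOCH3): pendant –NHC(=O)CH3: N bonded to a carbonyl → amide (not amine).
  CONHCH3: –C(=O)NHCH3: carbonyl C bonded to C and to N → amide (the N is not an amine).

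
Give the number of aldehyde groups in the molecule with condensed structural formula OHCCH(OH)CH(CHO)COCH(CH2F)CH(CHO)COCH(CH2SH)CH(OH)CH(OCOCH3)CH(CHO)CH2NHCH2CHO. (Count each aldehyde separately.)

Reading the structure from left to right:
  OHC: terminal –CHO: carbonyl C bonded to H and C → aldehyde.
  CH(OH): –OH on an sp³ carbon → alcohol (secondary).
  CH(CHO): pendant –CHO: carbonyl C bonded to C and H → aldehyde.
  CO: –C(=O)– with carbon on both sides → ketone.
  CH(CH2F): pendant –CH2X: halogen on sp³ carbon → alkyl halide.
  CH(CHO): pendant –CHO: carbonyl C bonded to C and H → aldehyde.
  CO: –C(=O)– with carbon on both sides → ketone.
  CH(CH2SH): pendant –CH2SH → thiol.
  CH(OH): –OH on an sp³ carbon → alcohol (secondary).
  CH(OCOCH3): pendant –OC(=O)CH3: an acyloxy group → ester.
  CH(CHO): pendant –CHO: carbonyl C bonded to C and H → aldehyde.
  CH2NHCH2: C–N–C with sp³ carbons and no adjacent C=O → amine (secondary).
  CHO: terminal –CHO: carbonyl C bonded to H and C → aldehyde.
Aldehyde appears at: OHC, CH(CHO), CH(CHO), CH(CHO), CHO → 5.

5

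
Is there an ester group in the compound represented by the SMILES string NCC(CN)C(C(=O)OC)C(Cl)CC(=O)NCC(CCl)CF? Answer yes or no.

Working along the chain:
  H2NCH2: –NH2 on an sp³ carbon with no adjacent C=O → amine.
  CH(CH2NH2): pendant –CH2NH2: N on sp³ C, no adjacent C=O → amine.
  CH(COOCH3): pendant –COOCH3: carbonyl C bonded to C and –OCH3 → ester.
  CH(Cl): halogen on an sp³ carbon → alkyl halide.
  CH2CONHCH2: –C(=O)–N– linkage → amide (the N is not an amine).
  CH(CH2Cl): pendant –CH2X: halogen on sp³ carbon → alkyl halide.
  CH2F: halogen on an sp³ carbon → alkyl halide.
The CH(COOCH3) segment supplies the ester: pendant –COOCH3: carbonyl C bonded to C and –OCH3 → ester.

yes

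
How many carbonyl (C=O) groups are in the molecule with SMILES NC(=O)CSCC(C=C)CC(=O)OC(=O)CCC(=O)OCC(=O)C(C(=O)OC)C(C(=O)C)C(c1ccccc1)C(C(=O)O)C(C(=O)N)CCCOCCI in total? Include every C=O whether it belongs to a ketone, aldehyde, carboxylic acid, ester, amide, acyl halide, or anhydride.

H2NCO: amide, 1 C=O (running total 1).
CH2CO-O-COCH2: anhydride, 2 C=O (running total 3).
CH2COOCH2: ester, 1 C=O (running total 4).
CO: ketone, 1 C=O (running total 5).
CH(COOCH3): ester, 1 C=O (running total 6).
CH(COCH3): ketone, 1 C=O (running total 7).
CH(COOH): carboxylic acid, 1 C=O (running total 8).
CH(CONH2): amide, 1 C=O (running total 9).

9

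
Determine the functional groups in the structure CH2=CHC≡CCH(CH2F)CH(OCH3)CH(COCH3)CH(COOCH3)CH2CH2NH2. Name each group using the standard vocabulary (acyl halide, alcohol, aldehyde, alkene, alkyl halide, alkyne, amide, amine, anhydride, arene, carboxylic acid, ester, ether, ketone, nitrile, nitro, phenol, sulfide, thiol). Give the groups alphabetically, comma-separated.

alkene, alkyl halide, alkyne, amine, ester, ether, ketone

C=C double bond → alkene.
C≡C triple bond → alkyne.
pendant –CH2X: halogen on sp³ carbon → alkyl halide.
pendant –OCH3: C–O–C with sp³ C, no adjacent C=O → ether.
pendant –COCH3: carbonyl C bonded to two carbons → ketone.
pendant –COOCH3: carbonyl C bonded to C and –OCH3 → ester.
–NH2 on an sp³ carbon with no adjacent C=O → amine.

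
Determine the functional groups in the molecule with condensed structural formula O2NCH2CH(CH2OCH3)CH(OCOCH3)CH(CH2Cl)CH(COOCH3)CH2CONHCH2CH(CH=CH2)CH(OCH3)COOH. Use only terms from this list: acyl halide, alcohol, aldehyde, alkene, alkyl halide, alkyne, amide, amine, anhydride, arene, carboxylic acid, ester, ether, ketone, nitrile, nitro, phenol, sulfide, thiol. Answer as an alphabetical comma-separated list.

Working along the chain:
  O2NCH2: –NO2 on carbon → nitro group.
  CH(CH2OCH3): pendant –CH2OCH3: C–O–C linkage → ether.
  CH(OCOCH3): pendant –OC(=O)CH3: an acyloxy group → ester.
  CH(CH2Cl): pendant –CH2X: halogen on sp³ carbon → alkyl halide.
  CH(COOCH3): pendant –COOCH3: carbonyl C bonded to C and –OCH3 → ester.
  CH2CONHCH2: –C(=O)–N– linkage → amide (the N is not an amine).
  CH(CH=CH2): pendant –CH=CH2: C=C double bond → alkene.
  CH(OCH3): pendant –OCH3: C–O–C with sp³ C, no adjacent C=O → ether.
  COOH: –COOH: carbonyl C bonded to –OH and C → carboxylic acid (the –OH is not a separate alcohol).

alkene, alkyl halide, amide, carboxylic acid, ester, ether, nitro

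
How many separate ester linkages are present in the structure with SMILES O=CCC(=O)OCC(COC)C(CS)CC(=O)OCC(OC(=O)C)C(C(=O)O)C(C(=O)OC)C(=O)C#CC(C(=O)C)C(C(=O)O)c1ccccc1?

Reading the structure from left to right:
  OHC: terminal –CHO: carbonyl C bonded to H and C → aldehyde.
  CH2COOCH2: –C(=O)–O–C with C on the carbonyl side → ester.
  CH(CH2OCH3): pendant –CH2OCH3: C–O–C linkage → ether.
  CH(CH2SH): pendant –CH2SH → thiol.
  CH2COOCH2: –C(=O)–O–C with C on the carbonyl side → ester.
  CH(OCOCH3): pendant –OC(=O)CH3: an acyloxy group → ester.
  CH(COOH): pendant –COOH: carbonyl C bonded to C and –OH → carboxylic acid.
  CH(COOCH3): pendant –COOCH3: carbonyl C bonded to C and –OCH3 → ester.
  CO: –C(=O)– with carbon on both sides → ketone.
  C≡C: C≡C triple bond → alkyne.
  CH(COCH3): pendant –COCH3: carbonyl C bonded to two carbons → ketone.
  CH(COOH): pendant –COOH: carbonyl C bonded to C and –OH → carboxylic acid.
  C6H5: –C6H5 phenyl ring → arene.
Ester appears at: CH2COOCH2, CH2COOCH2, CH(OCOCH3), CH(COOCH3) → 4.

4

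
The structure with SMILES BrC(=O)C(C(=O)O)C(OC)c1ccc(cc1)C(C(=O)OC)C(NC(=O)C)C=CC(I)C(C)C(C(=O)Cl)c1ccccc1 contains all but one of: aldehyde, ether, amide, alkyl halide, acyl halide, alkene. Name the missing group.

aldehyde

alkyl halide: present (CH(I) — halogen on an sp³ carbon → alkyl halide).
alkene: present (CH=CH — C=C double bond → alkene).
acyl halide: present (BrCO — –C(=O)Br: carbonyl C bonded to C and to a halogen → acyl halide (not alkyl halide)).
amide: present (CH(NHCOCH3) — pendant –NHC(=O)CH3: N bonded to a carbonyl → amide (not amine)).
ether: present (CH(OCH3) — pendant –OCH3: C–O–C with sp³ C, no adjacent C=O → ether).
aldehyde: absent. In CH(COOH), the carbonyl carbon bears –OH, not –H, so it is a carboxylic acid.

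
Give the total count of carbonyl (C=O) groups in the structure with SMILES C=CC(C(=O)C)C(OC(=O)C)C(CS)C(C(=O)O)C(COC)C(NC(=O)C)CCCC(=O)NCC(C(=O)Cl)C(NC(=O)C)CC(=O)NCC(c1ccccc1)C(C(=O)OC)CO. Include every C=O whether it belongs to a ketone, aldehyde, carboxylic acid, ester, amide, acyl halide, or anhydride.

9

CH(COCH3): ketone, 1 C=O (running total 1).
CH(OCOCH3): ester, 1 C=O (running total 2).
CH(COOH): carboxylic acid, 1 C=O (running total 3).
CH(NHCOCH3): amide, 1 C=O (running total 4).
CH2CONHCH2: amide, 1 C=O (running total 5).
CH(COCl): acyl halide, 1 C=O (running total 6).
CH(NHCOCH3): amide, 1 C=O (running total 7).
CH2CONHCH2: amide, 1 C=O (running total 8).
CH(COOCH3): ester, 1 C=O (running total 9).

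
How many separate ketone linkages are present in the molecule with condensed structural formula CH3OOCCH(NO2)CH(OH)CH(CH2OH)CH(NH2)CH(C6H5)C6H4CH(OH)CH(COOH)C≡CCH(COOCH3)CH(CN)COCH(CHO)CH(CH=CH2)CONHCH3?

Working along the chain:
  CH3OOC: CH3O–C(=O)–: carbonyl C bonded to C and to –OCH3 → ester (not ketone + ether).
  CH(NO2): –NO2 on an sp³ carbon → nitro (the N=O is not a carbonyl).
  CH(OH): –OH on an sp³ carbon → alcohol (secondary).
  CH(CH2OH): pendant –CH2OH on an sp³ backbone C → alcohol.
  CH(NH2): –NH2 on an sp³ carbon with no adjacent C=O → amine.
  CH(C6H5): pendant –C6H5: benzene ring → arene.
  C6H4: para-disubstituted benzene ring → arene.
  CH(OH): –OH on an sp³ carbon → alcohol (secondary).
  CH(COOH): pendant –COOH: carbonyl C bonded to C and –OH → carboxylic acid.
  C≡C: C≡C triple bond → alkyne.
  CH(COOCH3): pendant –COOCH3: carbonyl C bonded to C and –OCH3 → ester.
  CH(CN): pendant –C≡N: nitrile.
  CO: –C(=O)– with carbon on both sides → ketone.
  CH(CHO): pendant –CHO: carbonyl C bonded to C and H → aldehyde.
  CH(CH=CH2): pendant –CH=CH2: C=C double bond → alkene.
  CONHCH3: –C(=O)NHCH3: carbonyl C bonded to C and to N → amide (the N is not an amine).
Ketone appears at: CO → 1.

1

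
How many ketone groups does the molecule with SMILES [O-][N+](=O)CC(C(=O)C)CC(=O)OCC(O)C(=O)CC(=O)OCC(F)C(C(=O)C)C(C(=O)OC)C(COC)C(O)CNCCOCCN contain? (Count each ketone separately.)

–NO2 on carbon → nitro group.
pendant –COCH3: carbonyl C bonded to two carbons → ketone.
–C(=O)–O–C with C on the carbonyl side → ester.
–OH on an sp³ carbon → alcohol (secondary).
–C(=O)– with carbon on both sides → ketone.
–C(=O)–O–C with C on the carbonyl side → ester.
halogen on an sp³ carbon → alkyl halide.
pendant –COCH3: carbonyl C bonded to two carbons → ketone.
pendant –COOCH3: carbonyl C bonded to C and –OCH3 → ester.
pendant –CH2OCH3: C–O–C linkage → ether.
–OH on an sp³ carbon → alcohol (secondary).
C–N–C with sp³ carbons and no adjacent C=O → amine (secondary).
C–O–C with sp³ carbons on both sides and no adjacent C=O → ether.
–NH2 on an sp³ carbon with no adjacent C=O → amine.
Ketone appears at: CH(COCH3), CO, CH(COCH3) → 3.

3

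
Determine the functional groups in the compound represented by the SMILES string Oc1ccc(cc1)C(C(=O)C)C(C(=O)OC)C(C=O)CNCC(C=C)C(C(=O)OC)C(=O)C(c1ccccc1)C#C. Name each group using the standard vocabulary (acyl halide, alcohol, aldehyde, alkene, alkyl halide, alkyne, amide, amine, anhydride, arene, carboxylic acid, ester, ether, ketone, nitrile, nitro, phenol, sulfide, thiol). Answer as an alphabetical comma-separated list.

aldehyde, alkene, alkyne, amine, arene, ester, ketone, phenol

Taking each segment in turn:
  HOC6H4: –OH attached directly to an aromatic ring → phenol (not alcohol); the ring itself is an arene.
  CH(COCH3): pendant –COCH3: carbonyl C bonded to two carbons → ketone.
  CH(COOCH3): pendant –COOCH3: carbonyl C bonded to C and –OCH3 → ester.
  CH(CHO): pendant –CHO: carbonyl C bonded to C and H → aldehyde.
  CH2NHCH2: C–N–C with sp³ carbons and no adjacent C=O → amine (secondary).
  CH(CH=CH2): pendant –CH=CH2: C=C double bond → alkene.
  CH(COOCH3): pendant –COOCH3: carbonyl C bonded to C and –OCH3 → ester.
  CO: –C(=O)– with carbon on both sides → ketone.
  CH(C6H5): pendant –C6H5: benzene ring → arene.
  C≡CH: C≡C triple bond → alkyne.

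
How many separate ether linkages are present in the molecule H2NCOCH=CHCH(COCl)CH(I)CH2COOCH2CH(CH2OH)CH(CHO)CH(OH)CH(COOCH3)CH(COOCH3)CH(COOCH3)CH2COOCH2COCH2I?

0

–C(=O)NH2: carbonyl C bonded to C and to N → amide (the N is not a separate amine).
C=C double bond → alkene.
pendant –C(=O)X: carbonyl C bonded to C and halogen → acyl halide.
halogen on an sp³ carbon → alkyl halide.
–C(=O)–O–C with C on the carbonyl side → ester.
pendant –CH2OH on an sp³ backbone C → alcohol.
pendant –CHO: carbonyl C bonded to C and H → aldehyde.
–OH on an sp³ carbon → alcohol (secondary).
pendant –COOCH3: carbonyl C bonded to C and –OCH3 → ester.
pendant –COOCH3: carbonyl C bonded to C and –OCH3 → ester.
pendant –COOCH3: carbonyl C bonded to C and –OCH3 → ester.
–C(=O)–O–C with C on the carbonyl side → ester.
–C(=O)– with carbon on both sides → ketone.
halogen on an sp³ carbon → alkyl halide.
No segment is a ether: CH2COOCH2 is ester, not ether; CH(CH2OH) is alcohol, not ether; CH(OH) is alcohol, not ether. → 0.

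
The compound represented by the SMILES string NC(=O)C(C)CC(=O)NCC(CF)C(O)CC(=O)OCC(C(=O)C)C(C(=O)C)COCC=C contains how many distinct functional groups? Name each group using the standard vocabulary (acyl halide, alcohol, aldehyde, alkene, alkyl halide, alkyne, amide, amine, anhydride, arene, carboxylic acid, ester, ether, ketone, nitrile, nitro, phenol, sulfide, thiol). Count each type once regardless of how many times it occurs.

7

Working along the chain:
  H2NCO: –C(=O)NH2: carbonyl C bonded to C and to N → amide (the N is not a separate amine).
  CH2CONHCH2: –C(=O)–N– linkage → amide (the N is not an amine).
  CH(CH2F): pendant –CH2X: halogen on sp³ carbon → alkyl halide.
  CH(OH): –OH on an sp³ carbon → alcohol (secondary).
  CH2COOCH2: –C(=O)–O–C with C on the carbonyl side → ester.
  CH(COCH3): pendant –COCH3: carbonyl C bonded to two carbons → ketone.
  CH(COCH3): pendant –COCH3: carbonyl C bonded to two carbons → ketone.
  CH2OCH2: C–O–C with sp³ carbons on both sides and no adjacent C=O → ether.
  CH=CH2: C=C double bond → alkene.
Distinct types present: alcohol, alkene, alkyl halide, amide, ester, ether, ketone.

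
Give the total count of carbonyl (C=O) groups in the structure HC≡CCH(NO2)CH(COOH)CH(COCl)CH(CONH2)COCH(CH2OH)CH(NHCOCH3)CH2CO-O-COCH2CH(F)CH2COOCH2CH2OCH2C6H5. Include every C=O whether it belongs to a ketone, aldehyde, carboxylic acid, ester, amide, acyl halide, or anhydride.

8

CH(COOH): carboxylic acid, 1 C=O (running total 1).
CH(COCl): acyl halide, 1 C=O (running total 2).
CH(CONH2): amide, 1 C=O (running total 3).
CO: ketone, 1 C=O (running total 4).
CH(NHCOCH3): amide, 1 C=O (running total 5).
CH2CO-O-COCH2: anhydride, 2 C=O (running total 7).
CH2COOCH2: ester, 1 C=O (running total 8).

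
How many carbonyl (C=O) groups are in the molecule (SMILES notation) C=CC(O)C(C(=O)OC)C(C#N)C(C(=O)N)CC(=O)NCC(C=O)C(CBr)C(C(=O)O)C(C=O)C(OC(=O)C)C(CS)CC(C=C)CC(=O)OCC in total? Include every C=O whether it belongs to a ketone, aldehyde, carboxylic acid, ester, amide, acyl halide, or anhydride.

8

CH(COOCH3): ester, 1 C=O (running total 1).
CH(CONH2): amide, 1 C=O (running total 2).
CH2CONHCH2: amide, 1 C=O (running total 3).
CH(CHO): aldehyde, 1 C=O (running total 4).
CH(COOH): carboxylic acid, 1 C=O (running total 5).
CH(CHO): aldehyde, 1 C=O (running total 6).
CH(OCOCH3): ester, 1 C=O (running total 7).
CH2COOCH2: ester, 1 C=O (running total 8).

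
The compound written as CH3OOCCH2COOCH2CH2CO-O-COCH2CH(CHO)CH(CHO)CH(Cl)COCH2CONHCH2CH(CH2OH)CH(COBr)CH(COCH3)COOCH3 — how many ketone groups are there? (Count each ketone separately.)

2

CH3O–C(=O)–: carbonyl C bonded to C and to –OCH3 → ester (not ketone + ether).
–C(=O)–O–C with C on the carbonyl side → ester.
two acyl groups sharing one oxygen, –C(=O)–O–C(=O)– → anhydride.
pendant –CHO: carbonyl C bonded to C and H → aldehyde.
pendant –CHO: carbonyl C bonded to C and H → aldehyde.
halogen on an sp³ carbon → alkyl halide.
–C(=O)– with carbon on both sides → ketone.
–C(=O)–N– linkage → amide (the N is not an amine).
pendant –CH2OH on an sp³ backbone C → alcohol.
pendant –C(=O)X: carbonyl C bonded to C and halogen → acyl halide.
pendant –COCH3: carbonyl C bonded to two carbons → ketone.
–C(=O)OCH3: carbonyl C bonded to C and to –OCH3 → ester (not ketone + ether).
Ketone appears at: CO, CH(COCH3) → 2.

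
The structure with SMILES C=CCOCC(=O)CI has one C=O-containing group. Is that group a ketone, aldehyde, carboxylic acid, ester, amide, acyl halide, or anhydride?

The carbonyl is in the CO segment: –C(=O)– with carbon on both sides → ketone.

ketone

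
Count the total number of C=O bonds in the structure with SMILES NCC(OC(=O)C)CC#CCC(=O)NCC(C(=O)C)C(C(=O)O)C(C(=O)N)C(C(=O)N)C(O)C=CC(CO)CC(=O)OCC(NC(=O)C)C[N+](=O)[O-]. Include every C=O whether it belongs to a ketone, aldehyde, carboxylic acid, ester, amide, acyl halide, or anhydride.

8

CH(OCOCH3): ester, 1 C=O (running total 1).
CH2CONHCH2: amide, 1 C=O (running total 2).
CH(COCH3): ketone, 1 C=O (running total 3).
CH(COOH): carboxylic acid, 1 C=O (running total 4).
CH(CONH2): amide, 1 C=O (running total 5).
CH(CONH2): amide, 1 C=O (running total 6).
CH2COOCH2: ester, 1 C=O (running total 7).
CH(NHCOCH3): amide, 1 C=O (running total 8).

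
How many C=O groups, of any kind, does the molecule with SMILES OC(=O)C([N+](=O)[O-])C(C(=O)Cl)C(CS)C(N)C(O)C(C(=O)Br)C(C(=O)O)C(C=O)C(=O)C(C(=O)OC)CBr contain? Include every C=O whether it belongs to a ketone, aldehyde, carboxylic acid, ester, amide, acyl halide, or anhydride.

HOOC: carboxylic acid, 1 C=O (running total 1).
CH(COCl): acyl halide, 1 C=O (running total 2).
CH(COBr): acyl halide, 1 C=O (running total 3).
CH(COOH): carboxylic acid, 1 C=O (running total 4).
CH(CHO): aldehyde, 1 C=O (running total 5).
CO: ketone, 1 C=O (running total 6).
CH(COOCH3): ester, 1 C=O (running total 7).

7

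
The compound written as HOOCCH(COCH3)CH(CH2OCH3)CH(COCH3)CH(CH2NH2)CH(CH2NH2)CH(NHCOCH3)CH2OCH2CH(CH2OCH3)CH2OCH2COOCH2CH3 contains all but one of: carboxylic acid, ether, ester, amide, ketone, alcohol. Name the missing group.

alcohol

carboxylic acid: present (HOOC — –COOH: carbonyl C bonded to –OH and C → carboxylic acid (the –OH is not a separate alcohol)).
ketone: present (CH(COCH3) — pendant –COCH3: carbonyl C bonded to two carbons → ketone).
ester: present (COOCH2CH3 — –C(=O)OCH2CH3: carbonyl C bonded to C and to –OEt → ester).
ether: present (CH(CH2OCH3) — pendant –CH2OCH3: C–O–C linkage → ether).
amide: present (CH(NHCOCH3) — pendant –NHC(=O)CH3: N bonded to a carbonyl → amide (not amine)).
alcohol: absent. In HOOC, the –OH sits on a carbonyl carbon, making it part of a carboxylic acid, not an alcohol.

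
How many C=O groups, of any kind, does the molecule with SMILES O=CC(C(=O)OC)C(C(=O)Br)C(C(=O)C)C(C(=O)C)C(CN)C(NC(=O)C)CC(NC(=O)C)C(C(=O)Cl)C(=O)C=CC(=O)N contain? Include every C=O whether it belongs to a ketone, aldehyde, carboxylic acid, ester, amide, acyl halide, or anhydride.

OHC: aldehyde, 1 C=O (running total 1).
CH(COOCH3): ester, 1 C=O (running total 2).
CH(COBr): acyl halide, 1 C=O (running total 3).
CH(COCH3): ketone, 1 C=O (running total 4).
CH(COCH3): ketone, 1 C=O (running total 5).
CH(NHCOCH3): amide, 1 C=O (running total 6).
CH(NHCOCH3): amide, 1 C=O (running total 7).
CH(COCl): acyl halide, 1 C=O (running total 8).
CO: ketone, 1 C=O (running total 9).
CONH2: amide, 1 C=O (running total 10).

10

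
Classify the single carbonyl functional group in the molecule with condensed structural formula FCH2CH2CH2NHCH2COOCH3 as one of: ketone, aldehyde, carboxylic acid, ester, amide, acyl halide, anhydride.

ester

The carbonyl is in the COOCH3 segment: –C(=O)OCH3: carbonyl C bonded to C and to –OCH3 → ester (not ketone + ether).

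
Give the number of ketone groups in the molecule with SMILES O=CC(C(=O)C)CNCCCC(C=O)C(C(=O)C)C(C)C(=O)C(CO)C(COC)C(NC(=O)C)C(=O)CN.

4

terminal –CHO: carbonyl C bonded to H and C → aldehyde.
pendant –COCH3: carbonyl C bonded to two carbons → ketone.
C–N–C with sp³ carbons and no adjacent C=O → amine (secondary).
pendant –CHO: carbonyl C bonded to C and H → aldehyde.
pendant –COCH3: carbonyl C bonded to two carbons → ketone.
–C(=O)– with carbon on both sides → ketone.
pendant –CH2OH on an sp³ backbone C → alcohol.
pendant –CH2OCH3: C–O–C linkage → ether.
pendant –NHC(=O)CH3: N bonded to a carbonyl → amide (not amine).
–C(=O)– with carbon on both sides → ketone.
–NH2 on an sp³ carbon with no adjacent C=O → amine.
Ketone appears at: CH(COCH3), CH(COCH3), CO, CO → 4.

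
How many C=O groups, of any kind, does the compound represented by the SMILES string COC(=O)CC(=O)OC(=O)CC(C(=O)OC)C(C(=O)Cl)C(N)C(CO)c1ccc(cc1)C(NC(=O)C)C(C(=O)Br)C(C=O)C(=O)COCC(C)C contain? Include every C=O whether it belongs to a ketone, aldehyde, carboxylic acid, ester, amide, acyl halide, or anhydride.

CH3OOC: ester, 1 C=O (running total 1).
CH2CO-O-COCH2: anhydride, 2 C=O (running total 3).
CH(COOCH3): ester, 1 C=O (running total 4).
CH(COCl): acyl halide, 1 C=O (running total 5).
CH(NHCOCH3): amide, 1 C=O (running total 6).
CH(COBr): acyl halide, 1 C=O (running total 7).
CH(CHO): aldehyde, 1 C=O (running total 8).
CO: ketone, 1 C=O (running total 9).

9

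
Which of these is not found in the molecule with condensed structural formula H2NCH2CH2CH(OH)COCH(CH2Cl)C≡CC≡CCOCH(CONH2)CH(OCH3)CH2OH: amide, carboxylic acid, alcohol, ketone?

alcohol: present (CH(OH) — –OH on an sp³ carbon → alcohol (secondary)).
amide: present (CH(CONH2) — pendant –CONH2: carbonyl C bonded to C and N → amide).
ketone: present (CO — –C(=O)– with carbon on both sides → ketone).
carboxylic acid: absent. In CH(CONH2), the carbonyl is bonded to nitrogen, not to –OH; that is an amide.

carboxylic acid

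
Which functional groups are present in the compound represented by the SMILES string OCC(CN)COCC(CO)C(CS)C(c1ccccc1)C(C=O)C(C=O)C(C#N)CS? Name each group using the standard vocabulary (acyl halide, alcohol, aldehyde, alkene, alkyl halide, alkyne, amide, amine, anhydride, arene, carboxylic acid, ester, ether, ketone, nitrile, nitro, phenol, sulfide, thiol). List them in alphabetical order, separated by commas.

alcohol, aldehyde, amine, arene, ether, nitrile, thiol

HO– on an sp³ carbon → alcohol.
pendant –CH2NH2: N on sp³ C, no adjacent C=O → amine.
C–O–C with sp³ carbons on both sides and no adjacent C=O → ether.
pendant –CH2OH on an sp³ backbone C → alcohol.
pendant –CH2SH → thiol.
pendant –C6H5: benzene ring → arene.
pendant –CHO: carbonyl C bonded to C and H → aldehyde.
pendant –CHO: carbonyl C bonded to C and H → aldehyde.
pendant –C≡N: nitrile.
–SH on an sp³ carbon → thiol.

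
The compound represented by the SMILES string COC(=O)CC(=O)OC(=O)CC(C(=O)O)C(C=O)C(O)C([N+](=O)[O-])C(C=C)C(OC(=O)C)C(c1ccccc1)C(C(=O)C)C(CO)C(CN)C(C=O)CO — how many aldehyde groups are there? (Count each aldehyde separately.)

2

CH3O–C(=O)–: carbonyl C bonded to C and to –OCH3 → ester (not ketone + ether).
two acyl groups sharing one oxygen, –C(=O)–O–C(=O)– → anhydride.
pendant –COOH: carbonyl C bonded to C and –OH → carboxylic acid.
pendant –CHO: carbonyl C bonded to C and H → aldehyde.
–OH on an sp³ carbon → alcohol (secondary).
–NO2 on an sp³ carbon → nitro (the N=O is not a carbonyl).
pendant –CH=CH2: C=C double bond → alkene.
pendant –OC(=O)CH3: an acyloxy group → ester.
pendant –C6H5: benzene ring → arene.
pendant –COCH3: carbonyl C bonded to two carbons → ketone.
pendant –CH2OH on an sp³ backbone C → alcohol.
pendant –CH2NH2: N on sp³ C, no adjacent C=O → amine.
pendant –CHO: carbonyl C bonded to C and H → aldehyde.
–OH on an sp³ carbon → alcohol.
Aldehyde appears at: CH(CHO), CH(CHO) → 2.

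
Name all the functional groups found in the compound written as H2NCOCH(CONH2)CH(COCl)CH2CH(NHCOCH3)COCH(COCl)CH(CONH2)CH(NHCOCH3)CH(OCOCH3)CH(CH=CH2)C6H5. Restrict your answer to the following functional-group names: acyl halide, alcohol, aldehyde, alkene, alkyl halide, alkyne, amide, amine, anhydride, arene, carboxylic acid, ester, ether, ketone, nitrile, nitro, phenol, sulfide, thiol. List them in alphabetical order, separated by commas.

acyl halide, alkene, amide, arene, ester, ketone

–C(=O)NH2: carbonyl C bonded to C and to N → amide (the N is not a separate amine).
pendant –CONH2: carbonyl C bonded to C and N → amide.
pendant –C(=O)X: carbonyl C bonded to C and halogen → acyl halide.
pendant –NHC(=O)CH3: N bonded to a carbonyl → amide (not amine).
–C(=O)– with carbon on both sides → ketone.
pendant –C(=O)X: carbonyl C bonded to C and halogen → acyl halide.
pendant –CONH2: carbonyl C bonded to C and N → amide.
pendant –NHC(=O)CH3: N bonded to a carbonyl → amide (not amine).
pendant –OC(=O)CH3: an acyloxy group → ester.
pendant –CH=CH2: C=C double bond → alkene.
–C6H5 phenyl ring → arene.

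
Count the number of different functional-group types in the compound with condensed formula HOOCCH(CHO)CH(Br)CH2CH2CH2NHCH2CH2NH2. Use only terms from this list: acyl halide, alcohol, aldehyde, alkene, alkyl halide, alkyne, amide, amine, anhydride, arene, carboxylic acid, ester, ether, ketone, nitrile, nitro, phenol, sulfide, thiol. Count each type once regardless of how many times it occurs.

4

Taking each segment in turn:
  HOOC: –COOH: carbonyl C bonded to –OH and C → carboxylic acid (the –OH is not a separate alcohol).
  CH(CHO): pendant –CHO: carbonyl C bonded to C and H → aldehyde.
  CH(Br): halogen on an sp³ carbon → alkyl halide.
  CH2NHCH2: C–N–C with sp³ carbons and no adjacent C=O → amine (secondary).
  CH2NH2: –NH2 on an sp³ carbon with no adjacent C=O → amine.
Distinct types present: aldehyde, alkyl halide, amine, carboxylic acid.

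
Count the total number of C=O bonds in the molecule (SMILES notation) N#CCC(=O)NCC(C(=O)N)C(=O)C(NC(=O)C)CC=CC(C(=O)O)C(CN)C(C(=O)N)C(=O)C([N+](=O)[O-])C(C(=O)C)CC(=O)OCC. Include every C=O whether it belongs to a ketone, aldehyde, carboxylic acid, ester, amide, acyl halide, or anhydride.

9

CH2CONHCH2: amide, 1 C=O (running total 1).
CH(CONH2): amide, 1 C=O (running total 2).
CO: ketone, 1 C=O (running total 3).
CH(NHCOCH3): amide, 1 C=O (running total 4).
CH(COOH): carboxylic acid, 1 C=O (running total 5).
CH(CONH2): amide, 1 C=O (running total 6).
CO: ketone, 1 C=O (running total 7).
CH(COCH3): ketone, 1 C=O (running total 8).
CH2COOCH2: ester, 1 C=O (running total 9).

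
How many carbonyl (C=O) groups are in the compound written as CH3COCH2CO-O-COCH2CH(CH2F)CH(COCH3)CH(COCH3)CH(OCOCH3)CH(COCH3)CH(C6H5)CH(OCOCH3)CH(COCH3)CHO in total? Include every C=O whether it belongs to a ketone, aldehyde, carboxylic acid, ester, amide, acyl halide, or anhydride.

CO: ketone, 1 C=O (running total 1).
CH2CO-O-COCH2: anhydride, 2 C=O (running total 3).
CH(COCH3): ketone, 1 C=O (running total 4).
CH(COCH3): ketone, 1 C=O (running total 5).
CH(OCOCH3): ester, 1 C=O (running total 6).
CH(COCH3): ketone, 1 C=O (running total 7).
CH(OCOCH3): ester, 1 C=O (running total 8).
CH(COCH3): ketone, 1 C=O (running total 9).
CHO: aldehyde, 1 C=O (running total 10).

10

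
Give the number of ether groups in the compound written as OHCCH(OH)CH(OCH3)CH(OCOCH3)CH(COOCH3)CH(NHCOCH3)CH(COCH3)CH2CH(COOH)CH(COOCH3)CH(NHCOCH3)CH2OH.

Working along the chain:
  OHC: terminal –CHO: carbonyl C bonded to H and C → aldehyde.
  CH(OH): –OH on an sp³ carbon → alcohol (secondary).
  CH(OCH3): pendant –OCH3: C–O–C with sp³ C, no adjacent C=O → ether.
  CH(OCOCH3): pendant –OC(=O)CH3: an acyloxy group → ester.
  CH(COOCH3): pendant –COOCH3: carbonyl C bonded to C and –OCH3 → ester.
  CH(NHCOCH3): pendant –NHC(=O)CH3: N bonded to a carbonyl → amide (not amine).
  CH(COCH3): pendant –COCH3: carbonyl C bonded to two carbons → ketone.
  CH(COOH): pendant –COOH: carbonyl C bonded to C and –OH → carboxylic acid.
  CH(COOCH3): pendant –COOCH3: carbonyl C bonded to C and –OCH3 → ester.
  CH(NHCOCH3): pendant –NHC(=O)CH3: N bonded to a carbonyl → amide (not amine).
  CH2OH: –OH on an sp³ carbon → alcohol.
Ether appears at: CH(OCH3) → 1.

1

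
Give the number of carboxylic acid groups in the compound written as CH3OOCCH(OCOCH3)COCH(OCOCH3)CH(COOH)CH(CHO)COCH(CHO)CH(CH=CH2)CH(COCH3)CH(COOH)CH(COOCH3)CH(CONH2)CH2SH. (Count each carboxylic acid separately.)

2

Reading the structure from left to right:
  CH3OOC: CH3O–C(=O)–: carbonyl C bonded to C and to –OCH3 → ester (not ketone + ether).
  CH(OCOCH3): pendant –OC(=O)CH3: an acyloxy group → ester.
  CO: –C(=O)– with carbon on both sides → ketone.
  CH(OCOCH3): pendant –OC(=O)CH3: an acyloxy group → ester.
  CH(COOH): pendant –COOH: carbonyl C bonded to C and –OH → carboxylic acid.
  CH(CHO): pendant –CHO: carbonyl C bonded to C and H → aldehyde.
  CO: –C(=O)– with carbon on both sides → ketone.
  CH(CHO): pendant –CHO: carbonyl C bonded to C and H → aldehyde.
  CH(CH=CH2): pendant –CH=CH2: C=C double bond → alkene.
  CH(COCH3): pendant –COCH3: carbonyl C bonded to two carbons → ketone.
  CH(COOH): pendant –COOH: carbonyl C bonded to C and –OH → carboxylic acid.
  CH(COOCH3): pendant –COOCH3: carbonyl C bonded to C and –OCH3 → ester.
  CH(CONH2): pendant –CONH2: carbonyl C bonded to C and N → amide.
  CH2SH: –SH on an sp³ carbon → thiol.
Carboxylic acid appears at: CH(COOH), CH(COOH) → 2.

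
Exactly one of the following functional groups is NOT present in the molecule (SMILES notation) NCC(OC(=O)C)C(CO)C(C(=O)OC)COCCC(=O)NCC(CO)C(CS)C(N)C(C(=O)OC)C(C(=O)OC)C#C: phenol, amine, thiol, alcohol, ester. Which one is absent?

phenol

alcohol: present (CH(CH2OH) — pendant –CH2OH on an sp³ backbone C → alcohol).
thiol: present (CH(CH2SH) — pendant –CH2SH → thiol).
amine: present (H2NCH2 — –NH2 on an sp³ carbon with no adjacent C=O → amine).
ester: present (CH(OCOCH3) — pendant –OC(=O)CH3: an acyloxy group → ester).
phenol: absent. In CH(CH2OH), the –OH is on an sp³ carbon, not on an aromatic ring, so it is an alcohol.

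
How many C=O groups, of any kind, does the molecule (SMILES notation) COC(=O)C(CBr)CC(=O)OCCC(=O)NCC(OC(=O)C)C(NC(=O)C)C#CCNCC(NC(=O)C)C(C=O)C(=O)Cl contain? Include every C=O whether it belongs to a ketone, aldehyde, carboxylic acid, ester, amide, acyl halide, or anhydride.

8

CH3OOC: ester, 1 C=O (running total 1).
CH2COOCH2: ester, 1 C=O (running total 2).
CH2CONHCH2: amide, 1 C=O (running total 3).
CH(OCOCH3): ester, 1 C=O (running total 4).
CH(NHCOCH3): amide, 1 C=O (running total 5).
CH(NHCOCH3): amide, 1 C=O (running total 6).
CH(CHO): aldehyde, 1 C=O (running total 7).
COCl: acyl halide, 1 C=O (running total 8).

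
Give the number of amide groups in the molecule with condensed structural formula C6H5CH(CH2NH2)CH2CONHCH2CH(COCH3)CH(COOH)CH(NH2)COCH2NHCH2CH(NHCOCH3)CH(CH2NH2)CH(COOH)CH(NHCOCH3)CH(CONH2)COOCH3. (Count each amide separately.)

Reading the structure from left to right:
  C6H5: C6H5– phenyl ring → arene.
  CH(CH2NH2): pendant –CH2NH2: N on sp³ C, no adjacent C=O → amine.
  CH2CONHCH2: –C(=O)–N– linkage → amide (the N is not an amine).
  CH(COCH3): pendant –COCH3: carbonyl C bonded to two carbons → ketone.
  CH(COOH): pendant –COOH: carbonyl C bonded to C and –OH → carboxylic acid.
  CH(NH2): –NH2 on an sp³ carbon with no adjacent C=O → amine.
  CO: –C(=O)– with carbon on both sides → ketone.
  CH2NHCH2: C–N–C with sp³ carbons and no adjacent C=O → amine (secondary).
  CH(NHCOCH3): pendant –NHC(=O)CH3: N bonded to a carbonyl → amide (not amine).
  CH(CH2NH2): pendant –CH2NH2: N on sp³ C, no adjacent C=O → amine.
  CH(COOH): pendant –COOH: carbonyl C bonded to C and –OH → carboxylic acid.
  CH(NHCOCH3): pendant –NHC(=O)CH3: N bonded to a carbonyl → amide (not amine).
  CH(CONH2): pendant –CONH2: carbonyl C bonded to C and N → amide.
  COOCH3: –C(=O)OCH3: carbonyl C bonded to C and to –OCH3 → ester (not ketone + ether).
Amide appears at: CH2CONHCH2, CH(NHCOCH3), CH(NHCOCH3), CH(CONH2) → 4.

4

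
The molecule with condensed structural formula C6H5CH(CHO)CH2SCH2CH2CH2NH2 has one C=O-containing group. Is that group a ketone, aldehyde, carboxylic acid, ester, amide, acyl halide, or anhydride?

aldehyde

The carbonyl is in the CH(CHO) segment: pendant –CHO: carbonyl C bonded to C and H → aldehyde.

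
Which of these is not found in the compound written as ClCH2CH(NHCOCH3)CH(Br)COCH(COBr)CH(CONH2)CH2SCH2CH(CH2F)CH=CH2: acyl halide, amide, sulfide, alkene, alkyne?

alkene: present (CH=CH2 — C=C double bond → alkene).
sulfide: present (CH2SCH2 — C–S–C linkage → sulfide (thioether)).
amide: present (CH(NHCOCH3) — pendant –NHC(=O)CH3: N bonded to a carbonyl → amide (not amine)).
acyl halide: present (CH(COBr) — pendant –C(=O)X: carbonyl C bonded to C and halogen → acyl halide).
alkyne: no segment matches this pattern.

alkyne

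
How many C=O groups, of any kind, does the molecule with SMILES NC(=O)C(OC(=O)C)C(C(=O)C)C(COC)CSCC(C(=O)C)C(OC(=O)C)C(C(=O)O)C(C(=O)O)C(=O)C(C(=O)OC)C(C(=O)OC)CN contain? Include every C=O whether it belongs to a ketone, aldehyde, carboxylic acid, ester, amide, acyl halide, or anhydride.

10

H2NCO: amide, 1 C=O (running total 1).
CH(OCOCH3): ester, 1 C=O (running total 2).
CH(COCH3): ketone, 1 C=O (running total 3).
CH(COCH3): ketone, 1 C=O (running total 4).
CH(OCOCH3): ester, 1 C=O (running total 5).
CH(COOH): carboxylic acid, 1 C=O (running total 6).
CH(COOH): carboxylic acid, 1 C=O (running total 7).
CO: ketone, 1 C=O (running total 8).
CH(COOCH3): ester, 1 C=O (running total 9).
CH(COOCH3): ester, 1 C=O (running total 10).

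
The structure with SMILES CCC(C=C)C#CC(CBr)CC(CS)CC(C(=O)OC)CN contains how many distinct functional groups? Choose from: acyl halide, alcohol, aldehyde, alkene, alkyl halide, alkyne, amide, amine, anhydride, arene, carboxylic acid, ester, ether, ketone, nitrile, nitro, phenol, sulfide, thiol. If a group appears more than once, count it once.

Taking each segment in turn:
  CH(CH=CH2): pendant –CH=CH2: C=C double bond → alkene.
  C≡C: C≡C triple bond → alkyne.
  CH(CH2Br): pendant –CH2X: halogen on sp³ carbon → alkyl halide.
  CH(CH2SH): pendant –CH2SH → thiol.
  CH(COOCH3): pendant –COOCH3: carbonyl C bonded to C and –OCH3 → ester.
  CH2NH2: –NH2 on an sp³ carbon with no adjacent C=O → amine.
Distinct types present: alkene, alkyl halide, alkyne, amine, ester, thiol.

6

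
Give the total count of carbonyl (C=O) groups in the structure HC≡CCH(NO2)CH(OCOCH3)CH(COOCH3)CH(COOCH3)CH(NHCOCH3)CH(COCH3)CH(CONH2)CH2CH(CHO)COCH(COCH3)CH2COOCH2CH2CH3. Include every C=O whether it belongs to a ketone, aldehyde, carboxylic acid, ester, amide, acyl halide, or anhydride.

10

CH(OCOCH3): ester, 1 C=O (running total 1).
CH(COOCH3): ester, 1 C=O (running total 2).
CH(COOCH3): ester, 1 C=O (running total 3).
CH(NHCOCH3): amide, 1 C=O (running total 4).
CH(COCH3): ketone, 1 C=O (running total 5).
CH(CONH2): amide, 1 C=O (running total 6).
CH(CHO): aldehyde, 1 C=O (running total 7).
CO: ketone, 1 C=O (running total 8).
CH(COCH3): ketone, 1 C=O (running total 9).
CH2COOCH2: ester, 1 C=O (running total 10).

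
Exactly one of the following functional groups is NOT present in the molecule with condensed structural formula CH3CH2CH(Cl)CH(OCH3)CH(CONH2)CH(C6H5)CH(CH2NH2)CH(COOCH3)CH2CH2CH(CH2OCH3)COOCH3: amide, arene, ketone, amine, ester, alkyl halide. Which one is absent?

ester: present (CH(COOCH3) — pendant –COOCH3: carbonyl C bonded to C and –OCH3 → ester).
amine: present (CH(CH2NH2) — pendant –CH2NH2: N on sp³ C, no adjacent C=O → amine).
arene: present (CH(C6H5) — pendant –C6H5: benzene ring → arene).
alkyl halide: present (CH(Cl) — halogen on an sp³ carbon → alkyl halide).
amide: present (CH(CONH2) — pendant –CONH2: carbonyl C bonded to C and N → amide).
ketone: absent. In each of CH(COOCH3) and COOCH3, the C=O is bonded to an –O–C group, which defines an ester, not a ketone. In CH(CONH2), the C=O is bonded to nitrogen, which defines an amide, not a ketone.

ketone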